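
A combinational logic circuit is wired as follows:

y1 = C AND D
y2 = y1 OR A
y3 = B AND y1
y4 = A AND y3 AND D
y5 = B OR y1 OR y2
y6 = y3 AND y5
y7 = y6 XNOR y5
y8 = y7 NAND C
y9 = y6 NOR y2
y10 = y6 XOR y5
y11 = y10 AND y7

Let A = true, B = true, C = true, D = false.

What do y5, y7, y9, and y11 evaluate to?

y1 = C AND D = true AND false = false
y2 = y1 OR A = false OR true = true
y3 = B AND y1 = true AND false = false
y5 = B OR y1 OR y2 = true OR false OR true = true
y6 = y3 AND y5 = false AND true = false
y7 = y6 XNOR y5 = false XNOR true = false
y9 = y6 NOR y2 = false NOR true = false
y10 = y6 XOR y5 = false XOR true = true
y11 = y10 AND y7 = true AND false = false

y5 = true; y7 = false; y9 = false; y11 = false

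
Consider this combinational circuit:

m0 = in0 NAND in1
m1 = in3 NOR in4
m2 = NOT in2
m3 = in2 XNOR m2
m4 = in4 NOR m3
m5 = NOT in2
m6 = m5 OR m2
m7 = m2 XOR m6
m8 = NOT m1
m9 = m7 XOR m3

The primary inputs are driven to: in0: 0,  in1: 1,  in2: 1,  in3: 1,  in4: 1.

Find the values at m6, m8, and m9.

m6 = 0; m8 = 1; m9 = 0

m1 = in3 NOR in4 = 1 NOR 1 = 0
m2 = NOT in2 = NOT 1 = 0
m3 = in2 XNOR m2 = 1 XNOR 0 = 0
m5 = NOT in2 = NOT 1 = 0
m6 = m5 OR m2 = 0 OR 0 = 0
m7 = m2 XOR m6 = 0 XOR 0 = 0
m8 = NOT m1 = NOT 0 = 1
m9 = m7 XOR m3 = 0 XOR 0 = 0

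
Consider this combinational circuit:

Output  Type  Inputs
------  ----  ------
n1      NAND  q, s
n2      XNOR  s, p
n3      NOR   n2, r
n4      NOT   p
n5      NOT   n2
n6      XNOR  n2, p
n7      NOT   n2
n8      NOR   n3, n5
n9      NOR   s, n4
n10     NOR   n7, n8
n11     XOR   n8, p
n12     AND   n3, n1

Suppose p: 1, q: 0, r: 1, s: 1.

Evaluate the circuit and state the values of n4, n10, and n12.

n4 = 0, n10 = 0, n12 = 0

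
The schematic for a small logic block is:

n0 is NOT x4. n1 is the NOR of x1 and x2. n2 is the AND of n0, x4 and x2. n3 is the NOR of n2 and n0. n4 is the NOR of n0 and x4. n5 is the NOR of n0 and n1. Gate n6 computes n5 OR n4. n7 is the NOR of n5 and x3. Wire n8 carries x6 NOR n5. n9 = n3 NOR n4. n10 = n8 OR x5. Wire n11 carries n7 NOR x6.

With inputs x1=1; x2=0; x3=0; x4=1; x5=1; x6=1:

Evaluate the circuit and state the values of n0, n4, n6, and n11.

n0 = 0, n4 = 0, n6 = 1, n11 = 0

n0 = NOT x4 = NOT 1 = 0
n1 = x1 NOR x2 = 1 NOR 0 = 0
n4 = n0 NOR x4 = 0 NOR 1 = 0
n5 = n0 NOR n1 = 0 NOR 0 = 1
n6 = n5 OR n4 = 1 OR 0 = 1
n7 = n5 NOR x3 = 1 NOR 0 = 0
n11 = n7 NOR x6 = 0 NOR 1 = 0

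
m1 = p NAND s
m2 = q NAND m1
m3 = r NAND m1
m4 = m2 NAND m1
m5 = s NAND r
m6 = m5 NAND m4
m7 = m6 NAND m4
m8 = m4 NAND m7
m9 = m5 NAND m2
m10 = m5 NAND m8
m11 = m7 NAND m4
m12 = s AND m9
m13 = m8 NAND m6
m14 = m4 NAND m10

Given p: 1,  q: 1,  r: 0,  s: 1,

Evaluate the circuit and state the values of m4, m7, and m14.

m1 = p NAND s = 1 NAND 1 = 0
m2 = q NAND m1 = 1 NAND 0 = 1
m4 = m2 NAND m1 = 1 NAND 0 = 1
m5 = s NAND r = 1 NAND 0 = 1
m6 = m5 NAND m4 = 1 NAND 1 = 0
m7 = m6 NAND m4 = 0 NAND 1 = 1
m8 = m4 NAND m7 = 1 NAND 1 = 0
m10 = m5 NAND m8 = 1 NAND 0 = 1
m14 = m4 NAND m10 = 1 NAND 1 = 0

m4 = 1, m7 = 1, m14 = 0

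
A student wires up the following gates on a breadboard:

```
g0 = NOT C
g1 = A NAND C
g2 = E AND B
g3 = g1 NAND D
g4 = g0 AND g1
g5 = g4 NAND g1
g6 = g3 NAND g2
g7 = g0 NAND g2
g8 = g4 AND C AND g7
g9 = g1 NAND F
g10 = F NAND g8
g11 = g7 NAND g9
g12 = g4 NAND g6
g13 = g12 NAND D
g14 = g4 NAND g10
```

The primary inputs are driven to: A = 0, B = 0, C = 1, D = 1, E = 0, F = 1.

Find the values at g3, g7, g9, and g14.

g0 = NOT C = NOT 1 = 0
g1 = A NAND C = 0 NAND 1 = 1
g2 = E AND B = 0 AND 0 = 0
g3 = g1 NAND D = 1 NAND 1 = 0
g4 = g0 AND g1 = 0 AND 1 = 0
g7 = g0 NAND g2 = 0 NAND 0 = 1
g8 = g4 AND C AND g7 = 0 AND 1 AND 1 = 0
g9 = g1 NAND F = 1 NAND 1 = 0
g10 = F NAND g8 = 1 NAND 0 = 1
g14 = g4 NAND g10 = 0 NAND 1 = 1

g3 = 0, g7 = 1, g9 = 0, g14 = 1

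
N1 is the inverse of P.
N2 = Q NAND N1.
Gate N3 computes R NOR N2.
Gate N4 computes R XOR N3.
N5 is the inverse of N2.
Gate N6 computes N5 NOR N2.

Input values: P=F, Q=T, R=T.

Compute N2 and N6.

N1 = NOT P = NOT F = T
N2 = Q NAND N1 = T NAND T = F
N5 = NOT N2 = NOT F = T
N6 = N5 NOR N2 = T NOR F = F

N2 = F, N6 = F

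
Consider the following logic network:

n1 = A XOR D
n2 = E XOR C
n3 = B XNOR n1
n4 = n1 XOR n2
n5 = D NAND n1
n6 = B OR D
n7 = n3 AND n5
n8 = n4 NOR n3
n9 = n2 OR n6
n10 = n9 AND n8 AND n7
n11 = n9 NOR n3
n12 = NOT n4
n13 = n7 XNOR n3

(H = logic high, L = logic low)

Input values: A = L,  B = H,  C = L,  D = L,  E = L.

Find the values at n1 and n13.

n1 = L, n13 = H

n1 = A XOR D = L XOR L = L
n3 = B XNOR n1 = H XNOR L = L
n5 = D NAND n1 = L NAND L = H
n7 = n3 AND n5 = L AND H = L
n13 = n7 XNOR n3 = L XNOR L = H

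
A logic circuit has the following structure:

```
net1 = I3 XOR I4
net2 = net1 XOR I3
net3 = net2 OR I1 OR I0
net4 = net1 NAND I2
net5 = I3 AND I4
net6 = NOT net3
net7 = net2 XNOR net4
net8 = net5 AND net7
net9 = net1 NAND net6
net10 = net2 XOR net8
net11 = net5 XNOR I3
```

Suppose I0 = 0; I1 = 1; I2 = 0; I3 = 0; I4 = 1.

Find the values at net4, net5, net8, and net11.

net1 = I3 XOR I4 = 0 XOR 1 = 1
net2 = net1 XOR I3 = 1 XOR 0 = 1
net4 = net1 NAND I2 = 1 NAND 0 = 1
net5 = I3 AND I4 = 0 AND 1 = 0
net7 = net2 XNOR net4 = 1 XNOR 1 = 1
net8 = net5 AND net7 = 0 AND 1 = 0
net11 = net5 XNOR I3 = 0 XNOR 0 = 1

net4 = 1, net5 = 0, net8 = 0, net11 = 1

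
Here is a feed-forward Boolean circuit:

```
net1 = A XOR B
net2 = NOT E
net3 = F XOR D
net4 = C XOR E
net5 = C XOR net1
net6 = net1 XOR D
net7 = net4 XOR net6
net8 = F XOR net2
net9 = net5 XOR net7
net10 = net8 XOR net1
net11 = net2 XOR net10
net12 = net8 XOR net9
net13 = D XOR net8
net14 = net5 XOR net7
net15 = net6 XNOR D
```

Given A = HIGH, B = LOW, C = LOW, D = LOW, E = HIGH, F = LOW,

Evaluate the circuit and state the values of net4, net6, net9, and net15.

net4 = HIGH, net6 = HIGH, net9 = HIGH, net15 = LOW

net1 = A XOR B = HIGH XOR LOW = HIGH
net4 = C XOR E = LOW XOR HIGH = HIGH
net5 = C XOR net1 = LOW XOR HIGH = HIGH
net6 = net1 XOR D = HIGH XOR LOW = HIGH
net7 = net4 XOR net6 = HIGH XOR HIGH = LOW
net9 = net5 XOR net7 = HIGH XOR LOW = HIGH
net15 = net6 XNOR D = HIGH XNOR LOW = LOW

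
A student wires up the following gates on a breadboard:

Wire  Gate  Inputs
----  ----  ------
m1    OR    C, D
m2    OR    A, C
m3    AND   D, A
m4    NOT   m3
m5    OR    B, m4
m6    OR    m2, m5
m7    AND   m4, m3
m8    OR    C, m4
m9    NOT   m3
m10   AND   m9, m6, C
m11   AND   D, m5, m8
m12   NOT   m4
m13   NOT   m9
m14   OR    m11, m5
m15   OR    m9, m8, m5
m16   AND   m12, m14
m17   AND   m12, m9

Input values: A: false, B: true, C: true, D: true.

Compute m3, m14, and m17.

m3 = D AND A = true AND false = false
m4 = NOT m3 = NOT false = true
m5 = B OR m4 = true OR true = true
m8 = C OR m4 = true OR true = true
m9 = NOT m3 = NOT false = true
m11 = D AND m5 AND m8 = true AND true AND true = true
m12 = NOT m4 = NOT true = false
m14 = m11 OR m5 = true OR true = true
m17 = m12 AND m9 = false AND true = false

m3 = false, m14 = true, m17 = false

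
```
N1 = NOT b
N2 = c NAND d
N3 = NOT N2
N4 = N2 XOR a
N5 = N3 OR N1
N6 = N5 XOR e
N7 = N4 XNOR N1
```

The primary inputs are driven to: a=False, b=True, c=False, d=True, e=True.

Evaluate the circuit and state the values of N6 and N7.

N1 = NOT b = NOT True = False
N2 = c NAND d = False NAND True = True
N3 = NOT N2 = NOT True = False
N4 = N2 XOR a = True XOR False = True
N5 = N3 OR N1 = False OR False = False
N6 = N5 XOR e = False XOR True = True
N7 = N4 XNOR N1 = True XNOR False = False

N6 = True; N7 = False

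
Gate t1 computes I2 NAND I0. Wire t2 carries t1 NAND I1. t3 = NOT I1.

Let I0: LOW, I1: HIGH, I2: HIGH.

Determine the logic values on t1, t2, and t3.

t1 = HIGH, t2 = LOW, t3 = LOW

t1 = I2 NAND I0 = HIGH NAND LOW = HIGH
t2 = t1 NAND I1 = HIGH NAND HIGH = LOW
t3 = NOT I1 = NOT HIGH = LOW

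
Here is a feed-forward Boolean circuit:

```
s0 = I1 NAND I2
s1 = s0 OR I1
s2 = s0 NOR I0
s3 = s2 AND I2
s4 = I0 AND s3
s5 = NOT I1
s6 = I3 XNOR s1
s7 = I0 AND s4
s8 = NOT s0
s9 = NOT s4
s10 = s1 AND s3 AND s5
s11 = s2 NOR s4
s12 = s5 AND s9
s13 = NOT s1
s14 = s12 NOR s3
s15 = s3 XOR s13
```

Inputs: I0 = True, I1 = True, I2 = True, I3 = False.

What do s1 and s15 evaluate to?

s1 = True, s15 = False

s0 = I1 NAND I2 = True NAND True = False
s1 = s0 OR I1 = False OR True = True
s2 = s0 NOR I0 = False NOR True = False
s3 = s2 AND I2 = False AND True = False
s13 = NOT s1 = NOT True = False
s15 = s3 XOR s13 = False XOR False = False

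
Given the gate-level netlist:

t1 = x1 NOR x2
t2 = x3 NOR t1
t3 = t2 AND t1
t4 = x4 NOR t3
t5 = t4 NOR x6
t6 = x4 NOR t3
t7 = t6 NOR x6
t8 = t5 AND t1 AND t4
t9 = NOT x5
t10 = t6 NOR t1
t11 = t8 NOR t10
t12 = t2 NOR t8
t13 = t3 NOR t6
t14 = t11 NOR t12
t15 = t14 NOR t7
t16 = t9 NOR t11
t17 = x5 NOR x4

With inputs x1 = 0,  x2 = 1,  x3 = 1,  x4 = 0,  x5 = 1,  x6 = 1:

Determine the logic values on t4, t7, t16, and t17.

t4 = 1, t7 = 0, t16 = 0, t17 = 0

t1 = x1 NOR x2 = 0 NOR 1 = 0
t2 = x3 NOR t1 = 1 NOR 0 = 0
t3 = t2 AND t1 = 0 AND 0 = 0
t4 = x4 NOR t3 = 0 NOR 0 = 1
t5 = t4 NOR x6 = 1 NOR 1 = 0
t6 = x4 NOR t3 = 0 NOR 0 = 1
t7 = t6 NOR x6 = 1 NOR 1 = 0
t8 = t5 AND t1 AND t4 = 0 AND 0 AND 1 = 0
t9 = NOT x5 = NOT 1 = 0
t10 = t6 NOR t1 = 1 NOR 0 = 0
t11 = t8 NOR t10 = 0 NOR 0 = 1
t16 = t9 NOR t11 = 0 NOR 1 = 0
t17 = x5 NOR x4 = 1 NOR 0 = 0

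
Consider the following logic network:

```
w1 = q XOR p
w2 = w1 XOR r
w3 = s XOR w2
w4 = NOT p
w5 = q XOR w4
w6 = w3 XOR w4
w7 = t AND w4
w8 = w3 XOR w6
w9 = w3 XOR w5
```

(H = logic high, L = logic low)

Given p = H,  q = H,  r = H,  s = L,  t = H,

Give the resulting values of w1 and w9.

w1 = L; w9 = L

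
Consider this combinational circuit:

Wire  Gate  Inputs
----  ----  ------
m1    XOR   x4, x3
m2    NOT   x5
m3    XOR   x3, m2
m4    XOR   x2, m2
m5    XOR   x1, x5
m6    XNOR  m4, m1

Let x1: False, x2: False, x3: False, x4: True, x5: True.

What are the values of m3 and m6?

m1 = x4 XOR x3 = True XOR False = True
m2 = NOT x5 = NOT True = False
m3 = x3 XOR m2 = False XOR False = False
m4 = x2 XOR m2 = False XOR False = False
m6 = m4 XNOR m1 = False XNOR True = False

m3 = False, m6 = False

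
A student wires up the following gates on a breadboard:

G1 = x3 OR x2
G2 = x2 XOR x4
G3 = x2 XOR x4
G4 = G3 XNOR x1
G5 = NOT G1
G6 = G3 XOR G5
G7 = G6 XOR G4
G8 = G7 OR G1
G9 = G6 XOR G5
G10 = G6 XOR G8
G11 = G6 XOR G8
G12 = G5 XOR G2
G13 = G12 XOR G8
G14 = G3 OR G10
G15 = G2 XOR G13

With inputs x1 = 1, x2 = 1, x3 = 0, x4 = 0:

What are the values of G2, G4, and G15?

G2 = 1; G4 = 1; G15 = 1

G1 = x3 OR x2 = 0 OR 1 = 1
G2 = x2 XOR x4 = 1 XOR 0 = 1
G3 = x2 XOR x4 = 1 XOR 0 = 1
G4 = G3 XNOR x1 = 1 XNOR 1 = 1
G5 = NOT G1 = NOT 1 = 0
G6 = G3 XOR G5 = 1 XOR 0 = 1
G7 = G6 XOR G4 = 1 XOR 1 = 0
G8 = G7 OR G1 = 0 OR 1 = 1
G12 = G5 XOR G2 = 0 XOR 1 = 1
G13 = G12 XOR G8 = 1 XOR 1 = 0
G15 = G2 XOR G13 = 1 XOR 0 = 1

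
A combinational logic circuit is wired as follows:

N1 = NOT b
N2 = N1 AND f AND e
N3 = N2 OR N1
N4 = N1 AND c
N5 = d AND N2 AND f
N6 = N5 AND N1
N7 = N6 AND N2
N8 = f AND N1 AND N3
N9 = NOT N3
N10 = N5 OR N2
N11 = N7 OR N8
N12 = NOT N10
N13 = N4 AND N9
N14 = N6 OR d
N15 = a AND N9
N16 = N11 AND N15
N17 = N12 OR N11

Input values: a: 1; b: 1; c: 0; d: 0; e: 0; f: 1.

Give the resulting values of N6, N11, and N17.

N1 = NOT b = NOT 1 = 0
N2 = N1 AND f AND e = 0 AND 1 AND 0 = 0
N3 = N2 OR N1 = 0 OR 0 = 0
N5 = d AND N2 AND f = 0 AND 0 AND 1 = 0
N6 = N5 AND N1 = 0 AND 0 = 0
N7 = N6 AND N2 = 0 AND 0 = 0
N8 = f AND N1 AND N3 = 1 AND 0 AND 0 = 0
N10 = N5 OR N2 = 0 OR 0 = 0
N11 = N7 OR N8 = 0 OR 0 = 0
N12 = NOT N10 = NOT 0 = 1
N17 = N12 OR N11 = 1 OR 0 = 1

N6 = 0, N11 = 0, N17 = 1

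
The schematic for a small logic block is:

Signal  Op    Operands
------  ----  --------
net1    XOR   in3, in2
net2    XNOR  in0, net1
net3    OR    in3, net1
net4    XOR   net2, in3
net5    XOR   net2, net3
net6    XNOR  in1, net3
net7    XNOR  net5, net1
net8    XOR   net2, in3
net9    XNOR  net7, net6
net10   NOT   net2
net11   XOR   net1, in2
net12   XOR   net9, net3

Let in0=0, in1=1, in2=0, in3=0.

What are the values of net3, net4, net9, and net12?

net1 = in3 XOR in2 = 0 XOR 0 = 0
net2 = in0 XNOR net1 = 0 XNOR 0 = 1
net3 = in3 OR net1 = 0 OR 0 = 0
net4 = net2 XOR in3 = 1 XOR 0 = 1
net5 = net2 XOR net3 = 1 XOR 0 = 1
net6 = in1 XNOR net3 = 1 XNOR 0 = 0
net7 = net5 XNOR net1 = 1 XNOR 0 = 0
net9 = net7 XNOR net6 = 0 XNOR 0 = 1
net12 = net9 XOR net3 = 1 XOR 0 = 1

net3 = 0, net4 = 1, net9 = 1, net12 = 1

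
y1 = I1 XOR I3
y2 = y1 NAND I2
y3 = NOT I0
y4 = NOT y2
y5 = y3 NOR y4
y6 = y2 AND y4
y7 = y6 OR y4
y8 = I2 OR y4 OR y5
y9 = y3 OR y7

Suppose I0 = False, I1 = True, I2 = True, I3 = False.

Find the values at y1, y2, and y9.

y1 = True, y2 = False, y9 = True

y1 = I1 XOR I3 = True XOR False = True
y2 = y1 NAND I2 = True NAND True = False
y3 = NOT I0 = NOT False = True
y4 = NOT y2 = NOT False = True
y6 = y2 AND y4 = False AND True = False
y7 = y6 OR y4 = False OR True = True
y9 = y3 OR y7 = True OR True = True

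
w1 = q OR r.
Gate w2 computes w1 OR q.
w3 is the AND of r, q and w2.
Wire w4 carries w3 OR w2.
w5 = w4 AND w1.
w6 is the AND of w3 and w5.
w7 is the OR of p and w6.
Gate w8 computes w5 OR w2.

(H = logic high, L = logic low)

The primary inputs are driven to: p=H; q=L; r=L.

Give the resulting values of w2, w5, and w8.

w1 = q OR r = L OR L = L
w2 = w1 OR q = L OR L = L
w3 = r AND q AND w2 = L AND L AND L = L
w4 = w3 OR w2 = L OR L = L
w5 = w4 AND w1 = L AND L = L
w8 = w5 OR w2 = L OR L = L

w2 = L, w5 = L, w8 = L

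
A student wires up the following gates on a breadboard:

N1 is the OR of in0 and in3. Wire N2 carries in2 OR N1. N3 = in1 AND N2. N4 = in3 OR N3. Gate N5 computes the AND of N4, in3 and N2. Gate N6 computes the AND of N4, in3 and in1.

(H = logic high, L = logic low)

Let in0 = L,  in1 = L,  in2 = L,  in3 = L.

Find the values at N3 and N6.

N3 = L, N6 = L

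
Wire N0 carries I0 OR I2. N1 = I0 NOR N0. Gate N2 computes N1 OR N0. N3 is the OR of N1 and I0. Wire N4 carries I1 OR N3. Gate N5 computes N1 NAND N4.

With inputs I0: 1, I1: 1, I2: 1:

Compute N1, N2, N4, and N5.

N0 = I0 OR I2 = 1 OR 1 = 1
N1 = I0 NOR N0 = 1 NOR 1 = 0
N2 = N1 OR N0 = 0 OR 1 = 1
N3 = N1 OR I0 = 0 OR 1 = 1
N4 = I1 OR N3 = 1 OR 1 = 1
N5 = N1 NAND N4 = 0 NAND 1 = 1

N1 = 0  N2 = 1  N4 = 1  N5 = 1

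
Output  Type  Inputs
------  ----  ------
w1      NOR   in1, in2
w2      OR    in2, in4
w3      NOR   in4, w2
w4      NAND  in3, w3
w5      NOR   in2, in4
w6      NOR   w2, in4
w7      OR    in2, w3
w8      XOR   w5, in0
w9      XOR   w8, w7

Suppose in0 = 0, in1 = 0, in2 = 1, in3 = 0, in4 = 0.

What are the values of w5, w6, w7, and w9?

w5 = 0; w6 = 0; w7 = 1; w9 = 1

w2 = in2 OR in4 = 1 OR 0 = 1
w3 = in4 NOR w2 = 0 NOR 1 = 0
w5 = in2 NOR in4 = 1 NOR 0 = 0
w6 = w2 NOR in4 = 1 NOR 0 = 0
w7 = in2 OR w3 = 1 OR 0 = 1
w8 = w5 XOR in0 = 0 XOR 0 = 0
w9 = w8 XOR w7 = 0 XOR 1 = 1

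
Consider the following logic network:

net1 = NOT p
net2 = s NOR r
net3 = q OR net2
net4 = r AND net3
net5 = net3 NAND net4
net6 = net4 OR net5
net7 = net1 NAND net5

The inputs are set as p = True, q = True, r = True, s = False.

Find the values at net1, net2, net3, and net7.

net1 = False  net2 = False  net3 = True  net7 = True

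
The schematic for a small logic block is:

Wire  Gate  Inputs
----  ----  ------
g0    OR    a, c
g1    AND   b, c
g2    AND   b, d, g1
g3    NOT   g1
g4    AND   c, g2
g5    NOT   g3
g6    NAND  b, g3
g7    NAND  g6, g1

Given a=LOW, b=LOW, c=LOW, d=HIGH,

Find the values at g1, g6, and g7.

g1 = LOW, g6 = HIGH, g7 = HIGH

g1 = b AND c = LOW AND LOW = LOW
g3 = NOT g1 = NOT LOW = HIGH
g6 = b NAND g3 = LOW NAND HIGH = HIGH
g7 = g6 NAND g1 = HIGH NAND LOW = HIGH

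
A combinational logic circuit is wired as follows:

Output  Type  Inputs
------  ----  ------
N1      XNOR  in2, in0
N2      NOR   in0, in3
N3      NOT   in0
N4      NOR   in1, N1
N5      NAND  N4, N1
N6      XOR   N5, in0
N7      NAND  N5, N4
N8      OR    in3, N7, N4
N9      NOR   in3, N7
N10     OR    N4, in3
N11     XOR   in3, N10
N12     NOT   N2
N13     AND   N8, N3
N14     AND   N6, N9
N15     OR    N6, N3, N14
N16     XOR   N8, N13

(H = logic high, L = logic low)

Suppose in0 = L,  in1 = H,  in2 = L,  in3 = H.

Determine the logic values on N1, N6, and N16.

N1 = in2 XNOR in0 = L XNOR L = H
N3 = NOT in0 = NOT L = H
N4 = in1 NOR N1 = H NOR H = L
N5 = N4 NAND N1 = L NAND H = H
N6 = N5 XOR in0 = H XOR L = H
N7 = N5 NAND N4 = H NAND L = H
N8 = in3 OR N7 OR N4 = H OR H OR L = H
N13 = N8 AND N3 = H AND H = H
N16 = N8 XOR N13 = H XOR H = L

N1 = H; N6 = H; N16 = L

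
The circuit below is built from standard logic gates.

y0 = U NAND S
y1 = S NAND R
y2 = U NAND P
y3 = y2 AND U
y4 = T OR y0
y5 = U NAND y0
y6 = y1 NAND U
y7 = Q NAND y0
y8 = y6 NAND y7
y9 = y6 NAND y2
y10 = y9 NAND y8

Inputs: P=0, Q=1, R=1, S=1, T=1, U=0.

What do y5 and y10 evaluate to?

y5 = 1; y10 = 1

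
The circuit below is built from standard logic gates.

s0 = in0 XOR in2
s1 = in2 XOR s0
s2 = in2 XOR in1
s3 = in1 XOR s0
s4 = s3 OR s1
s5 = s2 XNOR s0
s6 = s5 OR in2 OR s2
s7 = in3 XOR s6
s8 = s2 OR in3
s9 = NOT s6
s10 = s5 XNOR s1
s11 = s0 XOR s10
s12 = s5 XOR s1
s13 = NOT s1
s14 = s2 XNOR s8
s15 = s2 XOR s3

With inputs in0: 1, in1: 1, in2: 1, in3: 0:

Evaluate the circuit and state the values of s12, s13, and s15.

s0 = in0 XOR in2 = 1 XOR 1 = 0
s1 = in2 XOR s0 = 1 XOR 0 = 1
s2 = in2 XOR in1 = 1 XOR 1 = 0
s3 = in1 XOR s0 = 1 XOR 0 = 1
s5 = s2 XNOR s0 = 0 XNOR 0 = 1
s12 = s5 XOR s1 = 1 XOR 1 = 0
s13 = NOT s1 = NOT 1 = 0
s15 = s2 XOR s3 = 0 XOR 1 = 1

s12 = 0; s13 = 0; s15 = 1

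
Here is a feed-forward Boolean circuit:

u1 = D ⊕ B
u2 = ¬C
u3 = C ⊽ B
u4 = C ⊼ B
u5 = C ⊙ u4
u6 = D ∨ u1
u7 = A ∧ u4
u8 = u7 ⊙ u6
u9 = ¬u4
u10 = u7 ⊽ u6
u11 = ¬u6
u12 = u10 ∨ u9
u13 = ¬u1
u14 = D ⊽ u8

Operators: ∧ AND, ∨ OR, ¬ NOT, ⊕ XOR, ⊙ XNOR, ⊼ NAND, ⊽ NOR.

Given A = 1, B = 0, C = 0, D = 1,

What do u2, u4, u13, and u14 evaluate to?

u1 = D XOR B = 1 XOR 0 = 1
u2 = NOT C = NOT 0 = 1
u4 = C NAND B = 0 NAND 0 = 1
u6 = D OR u1 = 1 OR 1 = 1
u7 = A AND u4 = 1 AND 1 = 1
u8 = u7 XNOR u6 = 1 XNOR 1 = 1
u13 = NOT u1 = NOT 1 = 0
u14 = D NOR u8 = 1 NOR 1 = 0

u2 = 1; u4 = 1; u13 = 0; u14 = 0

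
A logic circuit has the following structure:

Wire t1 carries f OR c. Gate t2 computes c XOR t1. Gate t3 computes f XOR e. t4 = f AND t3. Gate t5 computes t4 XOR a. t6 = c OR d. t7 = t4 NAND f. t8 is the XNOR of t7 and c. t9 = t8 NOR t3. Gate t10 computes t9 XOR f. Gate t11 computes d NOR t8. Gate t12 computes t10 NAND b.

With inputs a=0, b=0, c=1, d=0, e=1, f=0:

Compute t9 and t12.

t9 = 0; t12 = 1

t3 = f XOR e = 0 XOR 1 = 1
t4 = f AND t3 = 0 AND 1 = 0
t7 = t4 NAND f = 0 NAND 0 = 1
t8 = t7 XNOR c = 1 XNOR 1 = 1
t9 = t8 NOR t3 = 1 NOR 1 = 0
t10 = t9 XOR f = 0 XOR 0 = 0
t12 = t10 NAND b = 0 NAND 0 = 1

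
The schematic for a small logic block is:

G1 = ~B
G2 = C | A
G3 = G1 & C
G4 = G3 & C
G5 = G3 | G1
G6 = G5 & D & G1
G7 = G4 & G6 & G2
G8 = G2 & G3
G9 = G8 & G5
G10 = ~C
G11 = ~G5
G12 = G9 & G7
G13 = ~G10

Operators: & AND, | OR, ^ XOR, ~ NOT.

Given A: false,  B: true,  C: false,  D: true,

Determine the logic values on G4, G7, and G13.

G1 = NOT B = NOT true = false
G2 = C OR A = false OR false = false
G3 = G1 AND C = false AND false = false
G4 = G3 AND C = false AND false = false
G5 = G3 OR G1 = false OR false = false
G6 = G5 AND D AND G1 = false AND true AND false = false
G7 = G4 AND G6 AND G2 = false AND false AND false = false
G10 = NOT C = NOT false = true
G13 = NOT G10 = NOT true = false

G4 = false  G7 = false  G13 = false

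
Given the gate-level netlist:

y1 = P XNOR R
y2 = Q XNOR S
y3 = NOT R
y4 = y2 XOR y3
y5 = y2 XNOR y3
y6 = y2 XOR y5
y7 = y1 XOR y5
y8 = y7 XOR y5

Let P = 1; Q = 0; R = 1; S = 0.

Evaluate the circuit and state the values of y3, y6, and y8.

y3 = 0; y6 = 1; y8 = 1

y1 = P XNOR R = 1 XNOR 1 = 1
y2 = Q XNOR S = 0 XNOR 0 = 1
y3 = NOT R = NOT 1 = 0
y5 = y2 XNOR y3 = 1 XNOR 0 = 0
y6 = y2 XOR y5 = 1 XOR 0 = 1
y7 = y1 XOR y5 = 1 XOR 0 = 1
y8 = y7 XOR y5 = 1 XOR 0 = 1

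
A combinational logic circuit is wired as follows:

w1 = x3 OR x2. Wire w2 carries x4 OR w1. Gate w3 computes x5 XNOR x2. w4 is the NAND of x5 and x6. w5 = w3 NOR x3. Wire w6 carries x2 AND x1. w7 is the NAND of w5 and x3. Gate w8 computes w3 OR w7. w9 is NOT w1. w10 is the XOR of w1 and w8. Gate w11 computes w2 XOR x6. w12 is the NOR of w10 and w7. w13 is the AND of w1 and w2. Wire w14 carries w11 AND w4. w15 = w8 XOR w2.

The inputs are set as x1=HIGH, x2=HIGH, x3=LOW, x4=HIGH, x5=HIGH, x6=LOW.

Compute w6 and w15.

w6 = HIGH, w15 = LOW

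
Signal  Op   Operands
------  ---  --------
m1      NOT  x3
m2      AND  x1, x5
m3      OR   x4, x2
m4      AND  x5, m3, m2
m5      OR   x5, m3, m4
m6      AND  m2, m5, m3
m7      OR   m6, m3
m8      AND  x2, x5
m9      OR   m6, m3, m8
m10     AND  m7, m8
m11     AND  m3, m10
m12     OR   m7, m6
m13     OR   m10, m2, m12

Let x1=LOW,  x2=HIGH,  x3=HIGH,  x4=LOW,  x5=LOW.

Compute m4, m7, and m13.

m4 = LOW, m7 = HIGH, m13 = HIGH

m2 = x1 AND x5 = LOW AND LOW = LOW
m3 = x4 OR x2 = LOW OR HIGH = HIGH
m4 = x5 AND m3 AND m2 = LOW AND HIGH AND LOW = LOW
m5 = x5 OR m3 OR m4 = LOW OR HIGH OR LOW = HIGH
m6 = m2 AND m5 AND m3 = LOW AND HIGH AND HIGH = LOW
m7 = m6 OR m3 = LOW OR HIGH = HIGH
m8 = x2 AND x5 = HIGH AND LOW = LOW
m10 = m7 AND m8 = HIGH AND LOW = LOW
m12 = m7 OR m6 = HIGH OR LOW = HIGH
m13 = m10 OR m2 OR m12 = LOW OR LOW OR HIGH = HIGH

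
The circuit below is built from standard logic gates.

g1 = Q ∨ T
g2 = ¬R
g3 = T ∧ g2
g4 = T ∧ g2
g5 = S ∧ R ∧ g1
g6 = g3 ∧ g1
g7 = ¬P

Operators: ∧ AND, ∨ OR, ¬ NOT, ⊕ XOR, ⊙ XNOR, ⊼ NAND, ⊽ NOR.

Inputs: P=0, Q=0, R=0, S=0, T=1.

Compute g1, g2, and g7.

g1 = Q OR T = 0 OR 1 = 1
g2 = NOT R = NOT 0 = 1
g7 = NOT P = NOT 0 = 1

g1 = 1, g2 = 1, g7 = 1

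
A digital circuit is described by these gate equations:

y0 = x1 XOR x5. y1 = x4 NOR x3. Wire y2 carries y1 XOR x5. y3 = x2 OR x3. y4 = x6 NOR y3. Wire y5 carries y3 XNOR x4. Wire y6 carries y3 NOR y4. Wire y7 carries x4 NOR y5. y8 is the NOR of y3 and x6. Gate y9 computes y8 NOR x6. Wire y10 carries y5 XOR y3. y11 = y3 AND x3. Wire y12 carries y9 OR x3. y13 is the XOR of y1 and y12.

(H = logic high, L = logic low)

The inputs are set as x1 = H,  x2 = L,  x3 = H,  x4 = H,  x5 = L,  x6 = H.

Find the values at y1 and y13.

y1 = L, y13 = H

y1 = x4 NOR x3 = H NOR H = L
y3 = x2 OR x3 = L OR H = H
y8 = y3 NOR x6 = H NOR H = L
y9 = y8 NOR x6 = L NOR H = L
y12 = y9 OR x3 = L OR H = H
y13 = y1 XOR y12 = L XOR H = H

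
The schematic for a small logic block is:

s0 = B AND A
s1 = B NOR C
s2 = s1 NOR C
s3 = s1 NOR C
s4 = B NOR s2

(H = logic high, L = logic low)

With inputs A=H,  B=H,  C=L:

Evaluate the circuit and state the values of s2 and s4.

s1 = B NOR C = H NOR L = L
s2 = s1 NOR C = L NOR L = H
s4 = B NOR s2 = H NOR H = L

s2 = H; s4 = L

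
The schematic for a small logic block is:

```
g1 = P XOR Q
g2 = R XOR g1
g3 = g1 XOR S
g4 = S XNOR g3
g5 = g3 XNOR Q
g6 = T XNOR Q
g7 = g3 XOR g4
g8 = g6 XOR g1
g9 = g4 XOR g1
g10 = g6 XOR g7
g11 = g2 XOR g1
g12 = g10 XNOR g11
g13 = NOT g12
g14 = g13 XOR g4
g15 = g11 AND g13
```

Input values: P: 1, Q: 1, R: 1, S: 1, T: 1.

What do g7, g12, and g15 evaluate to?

g7 = 0, g12 = 1, g15 = 0

g1 = P XOR Q = 1 XOR 1 = 0
g2 = R XOR g1 = 1 XOR 0 = 1
g3 = g1 XOR S = 0 XOR 1 = 1
g4 = S XNOR g3 = 1 XNOR 1 = 1
g6 = T XNOR Q = 1 XNOR 1 = 1
g7 = g3 XOR g4 = 1 XOR 1 = 0
g10 = g6 XOR g7 = 1 XOR 0 = 1
g11 = g2 XOR g1 = 1 XOR 0 = 1
g12 = g10 XNOR g11 = 1 XNOR 1 = 1
g13 = NOT g12 = NOT 1 = 0
g15 = g11 AND g13 = 1 AND 0 = 0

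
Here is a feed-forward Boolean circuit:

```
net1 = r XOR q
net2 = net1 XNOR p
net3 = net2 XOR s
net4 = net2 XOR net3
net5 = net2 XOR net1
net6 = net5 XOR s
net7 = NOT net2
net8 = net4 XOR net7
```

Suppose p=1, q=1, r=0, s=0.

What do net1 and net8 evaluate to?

net1 = 1  net8 = 0

net1 = r XOR q = 0 XOR 1 = 1
net2 = net1 XNOR p = 1 XNOR 1 = 1
net3 = net2 XOR s = 1 XOR 0 = 1
net4 = net2 XOR net3 = 1 XOR 1 = 0
net7 = NOT net2 = NOT 1 = 0
net8 = net4 XOR net7 = 0 XOR 0 = 0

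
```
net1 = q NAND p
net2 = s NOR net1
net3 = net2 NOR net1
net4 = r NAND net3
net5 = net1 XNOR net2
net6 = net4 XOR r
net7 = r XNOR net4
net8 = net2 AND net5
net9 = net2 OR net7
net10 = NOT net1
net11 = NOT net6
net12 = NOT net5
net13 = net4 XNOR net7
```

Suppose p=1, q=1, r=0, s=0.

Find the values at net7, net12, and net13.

net1 = q NAND p = 1 NAND 1 = 0
net2 = s NOR net1 = 0 NOR 0 = 1
net3 = net2 NOR net1 = 1 NOR 0 = 0
net4 = r NAND net3 = 0 NAND 0 = 1
net5 = net1 XNOR net2 = 0 XNOR 1 = 0
net7 = r XNOR net4 = 0 XNOR 1 = 0
net12 = NOT net5 = NOT 0 = 1
net13 = net4 XNOR net7 = 1 XNOR 0 = 0

net7 = 0, net12 = 1, net13 = 0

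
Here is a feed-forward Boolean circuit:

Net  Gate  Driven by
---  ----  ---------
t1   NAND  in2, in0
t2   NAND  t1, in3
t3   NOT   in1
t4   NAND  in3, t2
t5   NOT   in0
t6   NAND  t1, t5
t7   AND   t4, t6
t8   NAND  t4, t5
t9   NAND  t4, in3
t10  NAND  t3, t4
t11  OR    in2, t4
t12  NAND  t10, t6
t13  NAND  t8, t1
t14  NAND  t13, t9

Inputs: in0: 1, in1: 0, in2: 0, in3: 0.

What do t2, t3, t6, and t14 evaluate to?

t2 = 1  t3 = 1  t6 = 1  t14 = 1

t1 = in2 NAND in0 = 0 NAND 1 = 1
t2 = t1 NAND in3 = 1 NAND 0 = 1
t3 = NOT in1 = NOT 0 = 1
t4 = in3 NAND t2 = 0 NAND 1 = 1
t5 = NOT in0 = NOT 1 = 0
t6 = t1 NAND t5 = 1 NAND 0 = 1
t8 = t4 NAND t5 = 1 NAND 0 = 1
t9 = t4 NAND in3 = 1 NAND 0 = 1
t13 = t8 NAND t1 = 1 NAND 1 = 0
t14 = t13 NAND t9 = 0 NAND 1 = 1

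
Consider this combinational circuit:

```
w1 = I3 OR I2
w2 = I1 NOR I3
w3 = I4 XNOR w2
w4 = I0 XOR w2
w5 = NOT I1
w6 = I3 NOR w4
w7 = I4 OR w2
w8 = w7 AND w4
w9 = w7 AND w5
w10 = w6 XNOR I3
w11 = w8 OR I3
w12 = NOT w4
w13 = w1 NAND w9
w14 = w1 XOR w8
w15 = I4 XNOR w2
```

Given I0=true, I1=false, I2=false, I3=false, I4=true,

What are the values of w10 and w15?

w2 = I1 NOR I3 = false NOR false = true
w4 = I0 XOR w2 = true XOR true = false
w6 = I3 NOR w4 = false NOR false = true
w10 = w6 XNOR I3 = true XNOR false = false
w15 = I4 XNOR w2 = true XNOR true = true

w10 = false, w15 = true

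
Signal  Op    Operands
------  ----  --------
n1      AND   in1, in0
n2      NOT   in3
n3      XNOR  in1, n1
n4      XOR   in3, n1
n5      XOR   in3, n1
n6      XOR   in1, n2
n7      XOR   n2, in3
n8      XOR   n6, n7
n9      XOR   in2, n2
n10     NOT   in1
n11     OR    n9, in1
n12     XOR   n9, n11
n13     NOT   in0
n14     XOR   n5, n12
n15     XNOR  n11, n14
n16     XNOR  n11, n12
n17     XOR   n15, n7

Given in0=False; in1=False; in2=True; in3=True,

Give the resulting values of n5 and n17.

n5 = True, n17 = False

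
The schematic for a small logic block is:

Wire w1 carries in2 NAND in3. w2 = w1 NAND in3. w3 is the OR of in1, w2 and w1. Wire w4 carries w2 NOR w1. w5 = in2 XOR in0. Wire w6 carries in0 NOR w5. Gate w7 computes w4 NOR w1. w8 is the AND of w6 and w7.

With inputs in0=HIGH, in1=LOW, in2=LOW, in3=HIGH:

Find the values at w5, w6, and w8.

w5 = HIGH; w6 = LOW; w8 = LOW

w1 = in2 NAND in3 = LOW NAND HIGH = HIGH
w2 = w1 NAND in3 = HIGH NAND HIGH = LOW
w4 = w2 NOR w1 = LOW NOR HIGH = LOW
w5 = in2 XOR in0 = LOW XOR HIGH = HIGH
w6 = in0 NOR w5 = HIGH NOR HIGH = LOW
w7 = w4 NOR w1 = LOW NOR HIGH = LOW
w8 = w6 AND w7 = LOW AND LOW = LOW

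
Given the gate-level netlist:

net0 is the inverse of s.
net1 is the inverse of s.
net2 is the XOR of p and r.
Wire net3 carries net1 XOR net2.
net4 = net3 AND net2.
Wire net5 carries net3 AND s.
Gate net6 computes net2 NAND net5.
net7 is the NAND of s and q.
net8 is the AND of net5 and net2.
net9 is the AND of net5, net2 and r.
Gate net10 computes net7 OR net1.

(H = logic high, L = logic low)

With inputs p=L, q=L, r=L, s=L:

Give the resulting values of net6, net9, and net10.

net6 = H; net9 = L; net10 = H

net1 = NOT s = NOT L = H
net2 = p XOR r = L XOR L = L
net3 = net1 XOR net2 = H XOR L = H
net5 = net3 AND s = H AND L = L
net6 = net2 NAND net5 = L NAND L = H
net7 = s NAND q = L NAND L = H
net9 = net5 AND net2 AND r = L AND L AND L = L
net10 = net7 OR net1 = H OR H = H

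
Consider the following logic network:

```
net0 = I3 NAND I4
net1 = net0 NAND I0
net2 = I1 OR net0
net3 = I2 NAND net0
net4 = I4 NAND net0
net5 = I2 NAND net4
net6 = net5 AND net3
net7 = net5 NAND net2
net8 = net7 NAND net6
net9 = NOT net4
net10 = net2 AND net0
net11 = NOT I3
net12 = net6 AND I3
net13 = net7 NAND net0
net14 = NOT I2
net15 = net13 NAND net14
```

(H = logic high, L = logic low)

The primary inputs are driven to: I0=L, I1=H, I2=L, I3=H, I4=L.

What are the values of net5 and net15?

net5 = H, net15 = L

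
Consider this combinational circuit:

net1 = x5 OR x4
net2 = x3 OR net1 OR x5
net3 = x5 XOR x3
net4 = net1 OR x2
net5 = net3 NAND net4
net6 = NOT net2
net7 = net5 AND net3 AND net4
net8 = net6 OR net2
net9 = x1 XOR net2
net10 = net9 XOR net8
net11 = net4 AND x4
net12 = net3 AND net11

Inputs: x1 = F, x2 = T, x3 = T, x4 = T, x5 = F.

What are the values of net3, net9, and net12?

net1 = x5 OR x4 = F OR T = T
net2 = x3 OR net1 OR x5 = T OR T OR F = T
net3 = x5 XOR x3 = F XOR T = T
net4 = net1 OR x2 = T OR T = T
net9 = x1 XOR net2 = F XOR T = T
net11 = net4 AND x4 = T AND T = T
net12 = net3 AND net11 = T AND T = T

net3 = T, net9 = T, net12 = T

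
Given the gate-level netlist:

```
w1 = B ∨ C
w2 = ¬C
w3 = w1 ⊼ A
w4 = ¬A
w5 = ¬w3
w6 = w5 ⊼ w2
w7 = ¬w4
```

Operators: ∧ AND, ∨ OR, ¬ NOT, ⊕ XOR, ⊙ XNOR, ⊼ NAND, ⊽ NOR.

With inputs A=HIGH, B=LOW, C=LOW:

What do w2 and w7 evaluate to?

w2 = NOT C = NOT LOW = HIGH
w4 = NOT A = NOT HIGH = LOW
w7 = NOT w4 = NOT LOW = HIGH

w2 = HIGH  w7 = HIGH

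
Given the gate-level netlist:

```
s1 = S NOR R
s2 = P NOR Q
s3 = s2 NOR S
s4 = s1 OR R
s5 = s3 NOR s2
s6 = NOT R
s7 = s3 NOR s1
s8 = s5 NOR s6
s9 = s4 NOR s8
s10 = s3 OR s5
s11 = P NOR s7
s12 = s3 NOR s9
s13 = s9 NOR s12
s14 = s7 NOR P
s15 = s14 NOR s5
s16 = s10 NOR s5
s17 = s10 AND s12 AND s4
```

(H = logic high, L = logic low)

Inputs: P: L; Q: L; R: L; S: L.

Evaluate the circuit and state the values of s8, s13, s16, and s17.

s8 = L; s13 = L; s16 = H; s17 = L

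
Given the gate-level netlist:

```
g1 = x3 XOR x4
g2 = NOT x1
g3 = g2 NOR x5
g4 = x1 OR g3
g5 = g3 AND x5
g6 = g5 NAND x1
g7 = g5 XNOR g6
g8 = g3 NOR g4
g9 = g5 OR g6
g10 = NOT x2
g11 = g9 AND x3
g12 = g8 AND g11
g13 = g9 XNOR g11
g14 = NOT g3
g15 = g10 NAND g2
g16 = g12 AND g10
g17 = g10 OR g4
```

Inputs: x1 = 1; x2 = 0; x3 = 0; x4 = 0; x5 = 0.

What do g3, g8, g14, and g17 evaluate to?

g3 = 1, g8 = 0, g14 = 0, g17 = 1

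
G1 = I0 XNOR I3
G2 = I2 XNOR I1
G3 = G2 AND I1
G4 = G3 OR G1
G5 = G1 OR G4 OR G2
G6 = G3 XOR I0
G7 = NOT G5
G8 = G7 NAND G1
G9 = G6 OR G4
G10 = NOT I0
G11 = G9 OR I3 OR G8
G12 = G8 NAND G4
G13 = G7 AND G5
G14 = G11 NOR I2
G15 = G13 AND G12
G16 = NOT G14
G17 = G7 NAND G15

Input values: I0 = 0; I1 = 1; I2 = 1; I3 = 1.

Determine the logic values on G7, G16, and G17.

G7 = 0  G16 = 1  G17 = 1

G1 = I0 XNOR I3 = 0 XNOR 1 = 0
G2 = I2 XNOR I1 = 1 XNOR 1 = 1
G3 = G2 AND I1 = 1 AND 1 = 1
G4 = G3 OR G1 = 1 OR 0 = 1
G5 = G1 OR G4 OR G2 = 0 OR 1 OR 1 = 1
G6 = G3 XOR I0 = 1 XOR 0 = 1
G7 = NOT G5 = NOT 1 = 0
G8 = G7 NAND G1 = 0 NAND 0 = 1
G9 = G6 OR G4 = 1 OR 1 = 1
G11 = G9 OR I3 OR G8 = 1 OR 1 OR 1 = 1
G12 = G8 NAND G4 = 1 NAND 1 = 0
G13 = G7 AND G5 = 0 AND 1 = 0
G14 = G11 NOR I2 = 1 NOR 1 = 0
G15 = G13 AND G12 = 0 AND 0 = 0
G16 = NOT G14 = NOT 0 = 1
G17 = G7 NAND G15 = 0 NAND 0 = 1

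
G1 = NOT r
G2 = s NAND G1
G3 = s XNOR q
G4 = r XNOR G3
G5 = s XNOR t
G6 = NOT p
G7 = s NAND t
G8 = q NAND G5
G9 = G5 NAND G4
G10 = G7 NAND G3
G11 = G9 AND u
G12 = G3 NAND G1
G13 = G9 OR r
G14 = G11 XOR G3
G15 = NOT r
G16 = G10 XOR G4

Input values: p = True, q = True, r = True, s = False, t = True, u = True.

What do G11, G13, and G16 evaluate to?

G11 = True, G13 = True, G16 = True

G3 = s XNOR q = False XNOR True = False
G4 = r XNOR G3 = True XNOR False = False
G5 = s XNOR t = False XNOR True = False
G7 = s NAND t = False NAND True = True
G9 = G5 NAND G4 = False NAND False = True
G10 = G7 NAND G3 = True NAND False = True
G11 = G9 AND u = True AND True = True
G13 = G9 OR r = True OR True = True
G16 = G10 XOR G4 = True XOR False = True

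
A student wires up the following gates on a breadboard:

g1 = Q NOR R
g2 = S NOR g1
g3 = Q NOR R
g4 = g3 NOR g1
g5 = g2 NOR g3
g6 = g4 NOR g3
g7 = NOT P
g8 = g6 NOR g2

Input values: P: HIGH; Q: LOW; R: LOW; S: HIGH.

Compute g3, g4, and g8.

g3 = HIGH  g4 = LOW  g8 = HIGH

g1 = Q NOR R = LOW NOR LOW = HIGH
g2 = S NOR g1 = HIGH NOR HIGH = LOW
g3 = Q NOR R = LOW NOR LOW = HIGH
g4 = g3 NOR g1 = HIGH NOR HIGH = LOW
g6 = g4 NOR g3 = LOW NOR HIGH = LOW
g8 = g6 NOR g2 = LOW NOR LOW = HIGH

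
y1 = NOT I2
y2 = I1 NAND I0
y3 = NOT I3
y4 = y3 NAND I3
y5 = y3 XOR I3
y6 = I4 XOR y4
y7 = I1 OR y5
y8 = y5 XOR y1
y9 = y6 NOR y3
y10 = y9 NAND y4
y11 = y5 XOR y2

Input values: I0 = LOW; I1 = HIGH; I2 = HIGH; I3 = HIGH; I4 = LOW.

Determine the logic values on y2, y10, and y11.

y2 = HIGH; y10 = HIGH; y11 = LOW

y2 = I1 NAND I0 = HIGH NAND LOW = HIGH
y3 = NOT I3 = NOT HIGH = LOW
y4 = y3 NAND I3 = LOW NAND HIGH = HIGH
y5 = y3 XOR I3 = LOW XOR HIGH = HIGH
y6 = I4 XOR y4 = LOW XOR HIGH = HIGH
y9 = y6 NOR y3 = HIGH NOR LOW = LOW
y10 = y9 NAND y4 = LOW NAND HIGH = HIGH
y11 = y5 XOR y2 = HIGH XOR HIGH = LOW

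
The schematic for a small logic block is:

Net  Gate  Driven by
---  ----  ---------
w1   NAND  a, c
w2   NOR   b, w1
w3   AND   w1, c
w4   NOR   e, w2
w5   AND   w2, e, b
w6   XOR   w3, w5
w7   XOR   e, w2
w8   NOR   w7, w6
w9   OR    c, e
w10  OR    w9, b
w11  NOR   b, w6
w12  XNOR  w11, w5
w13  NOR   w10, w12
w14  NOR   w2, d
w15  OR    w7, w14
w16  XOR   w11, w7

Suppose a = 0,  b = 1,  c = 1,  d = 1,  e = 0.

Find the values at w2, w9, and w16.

w1 = a NAND c = 0 NAND 1 = 1
w2 = b NOR w1 = 1 NOR 1 = 0
w3 = w1 AND c = 1 AND 1 = 1
w5 = w2 AND e AND b = 0 AND 0 AND 1 = 0
w6 = w3 XOR w5 = 1 XOR 0 = 1
w7 = e XOR w2 = 0 XOR 0 = 0
w9 = c OR e = 1 OR 0 = 1
w11 = b NOR w6 = 1 NOR 1 = 0
w16 = w11 XOR w7 = 0 XOR 0 = 0

w2 = 0, w9 = 1, w16 = 0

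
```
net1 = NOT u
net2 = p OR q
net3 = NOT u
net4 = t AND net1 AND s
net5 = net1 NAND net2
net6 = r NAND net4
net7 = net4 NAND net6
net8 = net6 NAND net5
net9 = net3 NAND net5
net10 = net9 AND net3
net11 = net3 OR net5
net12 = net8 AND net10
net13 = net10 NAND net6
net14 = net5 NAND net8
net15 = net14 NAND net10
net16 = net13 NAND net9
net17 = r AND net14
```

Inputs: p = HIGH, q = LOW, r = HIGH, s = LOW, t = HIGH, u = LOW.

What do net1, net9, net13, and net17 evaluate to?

net1 = HIGH; net9 = HIGH; net13 = LOW; net17 = HIGH

net1 = NOT u = NOT LOW = HIGH
net2 = p OR q = HIGH OR LOW = HIGH
net3 = NOT u = NOT LOW = HIGH
net4 = t AND net1 AND s = HIGH AND HIGH AND LOW = LOW
net5 = net1 NAND net2 = HIGH NAND HIGH = LOW
net6 = r NAND net4 = HIGH NAND LOW = HIGH
net8 = net6 NAND net5 = HIGH NAND LOW = HIGH
net9 = net3 NAND net5 = HIGH NAND LOW = HIGH
net10 = net9 AND net3 = HIGH AND HIGH = HIGH
net13 = net10 NAND net6 = HIGH NAND HIGH = LOW
net14 = net5 NAND net8 = LOW NAND HIGH = HIGH
net17 = r AND net14 = HIGH AND HIGH = HIGH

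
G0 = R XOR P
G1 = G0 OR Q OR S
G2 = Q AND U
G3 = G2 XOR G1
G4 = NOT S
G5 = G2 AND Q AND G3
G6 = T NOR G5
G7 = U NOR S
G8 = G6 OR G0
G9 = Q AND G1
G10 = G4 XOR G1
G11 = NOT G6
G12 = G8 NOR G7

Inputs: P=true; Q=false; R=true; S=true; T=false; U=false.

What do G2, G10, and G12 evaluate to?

G2 = false  G10 = true  G12 = false

G0 = R XOR P = true XOR true = false
G1 = G0 OR Q OR S = false OR false OR true = true
G2 = Q AND U = false AND false = false
G3 = G2 XOR G1 = false XOR true = true
G4 = NOT S = NOT true = false
G5 = G2 AND Q AND G3 = false AND false AND true = false
G6 = T NOR G5 = false NOR false = true
G7 = U NOR S = false NOR true = false
G8 = G6 OR G0 = true OR false = true
G10 = G4 XOR G1 = false XOR true = true
G12 = G8 NOR G7 = true NOR false = false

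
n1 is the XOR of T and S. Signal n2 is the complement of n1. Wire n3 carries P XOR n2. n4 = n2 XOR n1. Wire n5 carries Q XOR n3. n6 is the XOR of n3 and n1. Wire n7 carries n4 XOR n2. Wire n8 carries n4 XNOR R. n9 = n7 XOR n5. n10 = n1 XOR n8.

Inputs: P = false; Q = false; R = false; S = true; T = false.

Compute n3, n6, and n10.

n3 = false, n6 = true, n10 = true

n1 = T XOR S = false XOR true = true
n2 = NOT n1 = NOT true = false
n3 = P XOR n2 = false XOR false = false
n4 = n2 XOR n1 = false XOR true = true
n6 = n3 XOR n1 = false XOR true = true
n8 = n4 XNOR R = true XNOR false = false
n10 = n1 XOR n8 = true XOR false = true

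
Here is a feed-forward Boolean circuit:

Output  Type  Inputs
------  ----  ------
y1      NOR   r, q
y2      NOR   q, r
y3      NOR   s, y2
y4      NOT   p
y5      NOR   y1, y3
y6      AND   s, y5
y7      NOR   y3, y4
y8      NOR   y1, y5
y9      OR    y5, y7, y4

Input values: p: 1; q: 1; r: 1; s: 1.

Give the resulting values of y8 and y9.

y1 = r NOR q = 1 NOR 1 = 0
y2 = q NOR r = 1 NOR 1 = 0
y3 = s NOR y2 = 1 NOR 0 = 0
y4 = NOT p = NOT 1 = 0
y5 = y1 NOR y3 = 0 NOR 0 = 1
y7 = y3 NOR y4 = 0 NOR 0 = 1
y8 = y1 NOR y5 = 0 NOR 1 = 0
y9 = y5 OR y7 OR y4 = 1 OR 1 OR 0 = 1

y8 = 0; y9 = 1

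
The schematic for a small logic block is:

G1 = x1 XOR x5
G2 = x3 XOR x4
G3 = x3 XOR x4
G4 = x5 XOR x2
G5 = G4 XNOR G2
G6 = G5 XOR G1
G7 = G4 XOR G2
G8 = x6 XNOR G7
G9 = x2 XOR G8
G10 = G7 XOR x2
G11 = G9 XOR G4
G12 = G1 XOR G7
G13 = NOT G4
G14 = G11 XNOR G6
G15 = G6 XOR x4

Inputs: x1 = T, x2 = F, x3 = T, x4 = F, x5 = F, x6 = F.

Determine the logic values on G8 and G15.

G1 = x1 XOR x5 = T XOR F = T
G2 = x3 XOR x4 = T XOR F = T
G4 = x5 XOR x2 = F XOR F = F
G5 = G4 XNOR G2 = F XNOR T = F
G6 = G5 XOR G1 = F XOR T = T
G7 = G4 XOR G2 = F XOR T = T
G8 = x6 XNOR G7 = F XNOR T = F
G15 = G6 XOR x4 = T XOR F = T

G8 = F, G15 = T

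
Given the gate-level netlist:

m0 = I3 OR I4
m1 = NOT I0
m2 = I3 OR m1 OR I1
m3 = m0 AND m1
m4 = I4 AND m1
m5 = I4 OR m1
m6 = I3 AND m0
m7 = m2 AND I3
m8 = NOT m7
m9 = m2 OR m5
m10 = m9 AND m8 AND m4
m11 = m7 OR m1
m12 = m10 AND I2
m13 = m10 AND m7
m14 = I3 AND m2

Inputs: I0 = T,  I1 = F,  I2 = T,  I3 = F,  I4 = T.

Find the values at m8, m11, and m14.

m1 = NOT I0 = NOT T = F
m2 = I3 OR m1 OR I1 = F OR F OR F = F
m7 = m2 AND I3 = F AND F = F
m8 = NOT m7 = NOT F = T
m11 = m7 OR m1 = F OR F = F
m14 = I3 AND m2 = F AND F = F

m8 = T, m11 = F, m14 = F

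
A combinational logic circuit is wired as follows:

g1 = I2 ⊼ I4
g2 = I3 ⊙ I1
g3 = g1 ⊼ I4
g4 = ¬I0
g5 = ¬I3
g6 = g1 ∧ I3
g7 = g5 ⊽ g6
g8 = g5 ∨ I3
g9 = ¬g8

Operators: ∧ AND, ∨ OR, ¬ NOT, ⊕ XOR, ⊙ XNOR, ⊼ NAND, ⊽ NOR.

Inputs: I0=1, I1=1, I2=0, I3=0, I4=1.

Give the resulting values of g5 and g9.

g5 = 1, g9 = 0

g5 = NOT I3 = NOT 0 = 1
g8 = g5 OR I3 = 1 OR 0 = 1
g9 = NOT g8 = NOT 1 = 0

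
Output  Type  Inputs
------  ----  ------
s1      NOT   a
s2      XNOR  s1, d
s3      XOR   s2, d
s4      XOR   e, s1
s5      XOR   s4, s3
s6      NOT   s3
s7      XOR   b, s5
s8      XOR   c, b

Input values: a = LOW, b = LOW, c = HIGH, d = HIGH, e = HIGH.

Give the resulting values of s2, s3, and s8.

s2 = HIGH; s3 = LOW; s8 = HIGH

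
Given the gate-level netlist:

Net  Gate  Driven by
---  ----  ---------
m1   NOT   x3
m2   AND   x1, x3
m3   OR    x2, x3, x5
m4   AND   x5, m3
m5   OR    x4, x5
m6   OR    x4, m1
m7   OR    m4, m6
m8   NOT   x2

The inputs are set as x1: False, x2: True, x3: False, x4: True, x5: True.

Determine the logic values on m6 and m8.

m1 = NOT x3 = NOT False = True
m6 = x4 OR m1 = True OR True = True
m8 = NOT x2 = NOT True = False

m6 = True; m8 = False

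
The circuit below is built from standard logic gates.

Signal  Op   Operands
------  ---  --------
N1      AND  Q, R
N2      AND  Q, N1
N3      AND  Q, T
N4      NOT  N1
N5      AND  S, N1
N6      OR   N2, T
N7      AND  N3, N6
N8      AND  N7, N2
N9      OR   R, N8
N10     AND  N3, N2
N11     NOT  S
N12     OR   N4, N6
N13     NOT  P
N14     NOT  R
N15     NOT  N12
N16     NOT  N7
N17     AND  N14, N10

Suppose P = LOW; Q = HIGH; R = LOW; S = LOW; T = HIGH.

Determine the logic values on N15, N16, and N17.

N15 = LOW; N16 = LOW; N17 = LOW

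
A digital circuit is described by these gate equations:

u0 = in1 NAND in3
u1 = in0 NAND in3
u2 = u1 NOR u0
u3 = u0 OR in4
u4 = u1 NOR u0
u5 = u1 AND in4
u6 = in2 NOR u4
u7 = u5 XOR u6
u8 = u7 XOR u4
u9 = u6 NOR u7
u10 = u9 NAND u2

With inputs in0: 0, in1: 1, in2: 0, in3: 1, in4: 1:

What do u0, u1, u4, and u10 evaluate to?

u0 = in1 NAND in3 = 1 NAND 1 = 0
u1 = in0 NAND in3 = 0 NAND 1 = 1
u2 = u1 NOR u0 = 1 NOR 0 = 0
u4 = u1 NOR u0 = 1 NOR 0 = 0
u5 = u1 AND in4 = 1 AND 1 = 1
u6 = in2 NOR u4 = 0 NOR 0 = 1
u7 = u5 XOR u6 = 1 XOR 1 = 0
u9 = u6 NOR u7 = 1 NOR 0 = 0
u10 = u9 NAND u2 = 0 NAND 0 = 1

u0 = 0, u1 = 1, u4 = 0, u10 = 1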